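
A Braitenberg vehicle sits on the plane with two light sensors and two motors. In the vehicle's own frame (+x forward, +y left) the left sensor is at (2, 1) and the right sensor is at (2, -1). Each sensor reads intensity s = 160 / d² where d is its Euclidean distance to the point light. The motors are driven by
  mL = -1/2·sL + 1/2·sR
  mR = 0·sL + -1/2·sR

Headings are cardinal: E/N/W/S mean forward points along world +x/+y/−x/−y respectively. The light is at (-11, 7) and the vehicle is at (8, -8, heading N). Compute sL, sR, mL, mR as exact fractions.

left sensor world pos  = (7, -6); dL² = 493
right sensor world pos = (9, -6); dR² = 569
sL = 160/493 = 160/493
sR = 160/569 = 160/569
mL = -1/2·sL + 1/2·sR = -6080/280517
mR = 0·sL + -1/2·sR = -80/569

160/493 160/569 -6080/280517 -80/569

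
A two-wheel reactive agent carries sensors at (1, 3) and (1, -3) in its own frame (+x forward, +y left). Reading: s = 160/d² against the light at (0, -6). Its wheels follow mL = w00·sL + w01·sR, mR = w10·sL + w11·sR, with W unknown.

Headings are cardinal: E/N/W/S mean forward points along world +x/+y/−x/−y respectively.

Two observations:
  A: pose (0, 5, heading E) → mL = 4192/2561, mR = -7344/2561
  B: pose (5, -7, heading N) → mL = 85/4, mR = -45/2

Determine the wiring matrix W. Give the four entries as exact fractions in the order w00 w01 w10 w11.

1/2 1/2 -1/2 -1

obs A: pose=(0,5,E) → sL=160/197, sR=32/13, mL=4192/2561, mR=-7344/2561
obs B: pose=(5,-7,N) → sL=40, sR=5/2, mL=85/4, mR=-45/2
sensor matrix S = [[160/197, 32/13], [40, 5/2]]; det S = -246960/2561
solve [mL_A; mL_B] = S·[w00; w01] and [mR_A; mR_B] = S·[w10; w11]:
  w00 = 1/2, w01 = 1/2, w10 = -1/2, w11 = -1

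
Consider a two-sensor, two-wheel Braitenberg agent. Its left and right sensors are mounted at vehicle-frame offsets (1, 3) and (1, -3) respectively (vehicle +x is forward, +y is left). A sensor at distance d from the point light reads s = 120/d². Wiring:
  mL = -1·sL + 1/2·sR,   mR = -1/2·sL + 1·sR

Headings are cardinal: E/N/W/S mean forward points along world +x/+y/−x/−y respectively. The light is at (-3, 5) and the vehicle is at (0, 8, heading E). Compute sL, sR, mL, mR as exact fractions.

left sensor world pos  = (1, 11); dL² = 52
right sensor world pos = (1, 5); dR² = 16
sL = 120/52 = 30/13
sR = 120/16 = 15/2
mL = -1·sL + 1/2·sR = 75/52
mR = -1/2·sL + 1·sR = 165/26

30/13 15/2 75/52 165/26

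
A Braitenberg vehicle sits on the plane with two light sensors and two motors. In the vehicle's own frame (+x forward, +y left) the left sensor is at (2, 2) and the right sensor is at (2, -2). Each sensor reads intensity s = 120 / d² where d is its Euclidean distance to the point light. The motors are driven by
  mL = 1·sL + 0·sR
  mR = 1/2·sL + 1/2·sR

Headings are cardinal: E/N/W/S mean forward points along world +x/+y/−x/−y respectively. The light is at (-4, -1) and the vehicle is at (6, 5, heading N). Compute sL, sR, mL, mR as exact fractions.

15/16 15/26 15/16 315/416

left sensor world pos  = (4, 7); dL² = 128
right sensor world pos = (8, 7); dR² = 208
sL = 120/128 = 15/16
sR = 120/208 = 15/26
mL = 1·sL + 0·sR = 15/16
mR = 1/2·sL + 1/2·sR = 315/416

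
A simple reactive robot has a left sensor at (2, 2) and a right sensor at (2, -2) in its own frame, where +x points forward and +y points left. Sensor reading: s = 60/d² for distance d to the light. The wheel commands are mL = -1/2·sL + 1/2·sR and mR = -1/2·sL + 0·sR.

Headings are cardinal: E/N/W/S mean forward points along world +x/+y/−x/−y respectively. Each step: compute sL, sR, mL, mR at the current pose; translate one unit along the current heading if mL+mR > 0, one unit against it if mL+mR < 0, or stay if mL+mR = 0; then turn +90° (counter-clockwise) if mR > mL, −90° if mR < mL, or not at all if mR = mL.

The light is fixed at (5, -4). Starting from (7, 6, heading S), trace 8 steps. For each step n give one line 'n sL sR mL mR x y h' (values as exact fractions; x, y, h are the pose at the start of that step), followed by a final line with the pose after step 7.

0 3/4 15/16 3/32 -3/8 7 6 S
1 20/27 60/169 -880/4563 -10/27 7 7 W
2 6/17 30/97 -36/1649 -3/17 8 7 N
3 60/169 60/89 2400/15041 -30/169 8 6 E
4 3/4 15/16 3/32 -3/8 7 6 S
5 20/27 60/169 -880/4563 -10/27 7 7 W
6 6/17 30/97 -36/1649 -3/17 8 7 N
7 60/169 60/89 2400/15041 -30/169 8 6 E
final 7 6 S

n=0: pose=(7,6,S); sL=3/4, sR=15/16; mL=3/32, mR=-3/8; mL+mR=-9/32 → advance -1; mR−mL=-15/32 → turn -1·90°
n=1: pose=(7,7,W); sL=20/27, sR=60/169; mL=-880/4563, mR=-10/27; mL+mR=-2570/4563 → advance -1; mR−mL=-30/169 → turn -1·90°
n=2: pose=(8,7,N); sL=6/17, sR=30/97; mL=-36/1649, mR=-3/17; mL+mR=-327/1649 → advance -1; mR−mL=-15/97 → turn -1·90°
n=3: pose=(8,6,E); sL=60/169, sR=60/89; mL=2400/15041, mR=-30/169; mL+mR=-270/15041 → advance -1; mR−mL=-30/89 → turn -1·90°
n=4: pose=(7,6,S); sL=3/4, sR=15/16; mL=3/32, mR=-3/8; mL+mR=-9/32 → advance -1; mR−mL=-15/32 → turn -1·90°
n=5: pose=(7,7,W); sL=20/27, sR=60/169; mL=-880/4563, mR=-10/27; mL+mR=-2570/4563 → advance -1; mR−mL=-30/169 → turn -1·90°
n=6: pose=(8,7,N); sL=6/17, sR=30/97; mL=-36/1649, mR=-3/17; mL+mR=-327/1649 → advance -1; mR−mL=-15/97 → turn -1·90°
n=7: pose=(8,6,E); sL=60/169, sR=60/89; mL=2400/15041, mR=-30/169; mL+mR=-270/15041 → advance -1; mR−mL=-30/89 → turn -1·90°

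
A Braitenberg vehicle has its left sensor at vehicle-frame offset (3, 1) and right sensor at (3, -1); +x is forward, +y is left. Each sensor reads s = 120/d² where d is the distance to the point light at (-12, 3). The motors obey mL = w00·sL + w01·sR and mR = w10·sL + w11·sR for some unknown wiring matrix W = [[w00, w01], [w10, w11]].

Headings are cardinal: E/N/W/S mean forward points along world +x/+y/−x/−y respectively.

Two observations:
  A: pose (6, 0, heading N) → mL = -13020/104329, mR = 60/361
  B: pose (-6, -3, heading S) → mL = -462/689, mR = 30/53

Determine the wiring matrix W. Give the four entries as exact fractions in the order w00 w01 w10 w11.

obs A: pose=(6,0,N) → sL=120/289, sR=120/361, mL=-13020/104329, mR=60/361
obs B: pose=(-6,-3,S) → sL=12/13, sR=60/53, mL=-462/689, mR=30/53
sensor matrix S = [[120/289, 120/361], [12/13, 60/53]]; det S = 11733120/71882681
solve [mL_A; mL_B] = S·[w00; w01] and [mR_A; mR_B] = S·[w10; w11]:
  w00 = 1/2, w01 = -1, w10 = 0, w11 = 1/2

1/2 -1 0 1/2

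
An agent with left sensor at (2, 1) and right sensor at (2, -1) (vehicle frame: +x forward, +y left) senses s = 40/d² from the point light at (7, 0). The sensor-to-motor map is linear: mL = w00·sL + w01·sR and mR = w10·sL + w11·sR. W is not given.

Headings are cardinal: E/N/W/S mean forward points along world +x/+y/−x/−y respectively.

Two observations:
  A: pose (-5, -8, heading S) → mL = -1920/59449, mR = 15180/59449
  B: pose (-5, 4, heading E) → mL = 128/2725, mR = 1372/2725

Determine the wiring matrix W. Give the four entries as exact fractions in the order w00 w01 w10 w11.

obs A: pose=(-5,-8,S) → sL=40/221, sR=40/269, mL=-1920/59449, mR=15180/59449
obs B: pose=(-5,4,E) → sL=8/25, sR=40/109, mL=128/2725, mR=1372/2725
sensor matrix S = [[40/221, 40/269], [8/25, 40/109]]; det S = 610304/32399705
solve [mL_A; mL_B] = S·[w00; w01] and [mR_A; mR_B] = S·[w10; w11]:
  w00 = -1, w01 = 1, w10 = 1, w11 = 1/2

-1 1 1 1/2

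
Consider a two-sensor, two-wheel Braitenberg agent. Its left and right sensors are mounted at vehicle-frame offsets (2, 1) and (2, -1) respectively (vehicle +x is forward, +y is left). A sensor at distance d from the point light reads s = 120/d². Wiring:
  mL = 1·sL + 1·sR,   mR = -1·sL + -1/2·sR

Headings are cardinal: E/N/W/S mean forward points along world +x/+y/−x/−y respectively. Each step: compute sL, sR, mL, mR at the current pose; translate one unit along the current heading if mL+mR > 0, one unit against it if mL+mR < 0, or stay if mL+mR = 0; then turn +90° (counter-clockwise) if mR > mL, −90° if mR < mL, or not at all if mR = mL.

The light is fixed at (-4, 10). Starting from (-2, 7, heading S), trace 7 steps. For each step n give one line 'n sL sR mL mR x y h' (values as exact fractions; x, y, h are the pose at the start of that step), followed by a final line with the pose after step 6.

0 60/17 60/13 1800/221 -1290/221 -2 7 S
1 24/5 40/3 272/15 -172/15 -2 6 W
2 30 15 45 -75/2 -3 6 N
3 120/13 24/5 912/65 -756/65 -3 7 E
4 60/17 60/13 1800/221 -1290/221 -2 7 S
5 24/5 40/3 272/15 -172/15 -2 6 W
6 30 15 45 -75/2 -3 6 N
final -3 7 E

n=0: pose=(-2,7,S); sL=60/17, sR=60/13; mL=1800/221, mR=-1290/221; mL+mR=30/13 → advance +1; mR−mL=-3090/221 → turn -1·90°
n=1: pose=(-2,6,W); sL=24/5, sR=40/3; mL=272/15, mR=-172/15; mL+mR=20/3 → advance +1; mR−mL=-148/5 → turn -1·90°
n=2: pose=(-3,6,N); sL=30, sR=15; mL=45, mR=-75/2; mL+mR=15/2 → advance +1; mR−mL=-165/2 → turn -1·90°
n=3: pose=(-3,7,E); sL=120/13, sR=24/5; mL=912/65, mR=-756/65; mL+mR=12/5 → advance +1; mR−mL=-1668/65 → turn -1·90°
n=4: pose=(-2,7,S); sL=60/17, sR=60/13; mL=1800/221, mR=-1290/221; mL+mR=30/13 → advance +1; mR−mL=-3090/221 → turn -1·90°
n=5: pose=(-2,6,W); sL=24/5, sR=40/3; mL=272/15, mR=-172/15; mL+mR=20/3 → advance +1; mR−mL=-148/5 → turn -1·90°
n=6: pose=(-3,6,N); sL=30, sR=15; mL=45, mR=-75/2; mL+mR=15/2 → advance +1; mR−mL=-165/2 → turn -1·90°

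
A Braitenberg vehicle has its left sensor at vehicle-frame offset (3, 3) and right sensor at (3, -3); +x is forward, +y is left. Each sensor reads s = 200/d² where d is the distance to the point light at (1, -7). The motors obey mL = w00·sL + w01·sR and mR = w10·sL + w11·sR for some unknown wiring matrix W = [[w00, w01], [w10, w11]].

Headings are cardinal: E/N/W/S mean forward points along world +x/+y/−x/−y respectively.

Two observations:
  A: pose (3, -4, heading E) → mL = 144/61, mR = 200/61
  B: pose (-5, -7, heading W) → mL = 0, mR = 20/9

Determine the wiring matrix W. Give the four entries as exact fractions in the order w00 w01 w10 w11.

-1/2 1/2 1 0

obs A: pose=(3,-4,E) → sL=200/61, sR=8, mL=144/61, mR=200/61
obs B: pose=(-5,-7,W) → sL=20/9, sR=20/9, mL=0, mR=20/9
sensor matrix S = [[200/61, 8], [20/9, 20/9]]; det S = -640/61
solve [mL_A; mL_B] = S·[w00; w01] and [mR_A; mR_B] = S·[w10; w11]:
  w00 = -1/2, w01 = 1/2, w10 = 1, w11 = 0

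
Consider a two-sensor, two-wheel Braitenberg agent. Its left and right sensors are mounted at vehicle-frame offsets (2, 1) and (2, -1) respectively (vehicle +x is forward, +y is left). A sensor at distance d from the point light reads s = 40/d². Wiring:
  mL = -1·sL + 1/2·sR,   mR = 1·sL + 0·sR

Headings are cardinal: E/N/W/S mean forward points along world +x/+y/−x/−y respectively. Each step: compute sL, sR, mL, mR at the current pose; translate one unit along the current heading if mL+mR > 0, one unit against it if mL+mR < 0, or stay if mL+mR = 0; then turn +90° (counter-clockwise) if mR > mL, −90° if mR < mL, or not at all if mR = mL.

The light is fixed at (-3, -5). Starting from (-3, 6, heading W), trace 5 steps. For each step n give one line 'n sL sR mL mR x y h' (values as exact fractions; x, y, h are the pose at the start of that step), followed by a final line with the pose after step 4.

n=0: pose=(-3,6,W); sL=5/13, sR=10/37; mL=-120/481, mR=5/13; mL+mR=5/37 → advance +1; mR−mL=305/481 → turn +1·90°
n=1: pose=(-4,6,S); sL=40/81, sR=8/17; mL=-356/1377, mR=40/81; mL+mR=4/17 → advance +1; mR−mL=1036/1377 → turn +1·90°
n=2: pose=(-4,5,E); sL=20/61, sR=20/41; mL=-210/2501, mR=20/61; mL+mR=10/41 → advance +1; mR−mL=1030/2501 → turn +1·90°
n=3: pose=(-3,5,N); sL=8/29, sR=8/29; mL=-4/29, mR=8/29; mL+mR=4/29 → advance +1; mR−mL=12/29 → turn +1·90°
n=4: pose=(-3,6,W); sL=5/13, sR=10/37; mL=-120/481, mR=5/13; mL+mR=5/37 → advance +1; mR−mL=305/481 → turn +1·90°

0 5/13 10/37 -120/481 5/13 -3 6 W
1 40/81 8/17 -356/1377 40/81 -4 6 S
2 20/61 20/41 -210/2501 20/61 -4 5 E
3 8/29 8/29 -4/29 8/29 -3 5 N
4 5/13 10/37 -120/481 5/13 -3 6 W
final -4 6 S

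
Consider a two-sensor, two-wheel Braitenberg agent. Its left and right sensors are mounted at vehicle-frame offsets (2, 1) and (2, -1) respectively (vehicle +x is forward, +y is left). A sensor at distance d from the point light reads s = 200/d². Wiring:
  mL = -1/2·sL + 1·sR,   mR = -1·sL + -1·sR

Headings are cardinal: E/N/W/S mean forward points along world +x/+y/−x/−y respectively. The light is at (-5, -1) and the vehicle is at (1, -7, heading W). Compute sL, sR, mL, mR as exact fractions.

left sensor world pos  = (-1, -8); dL² = 65
right sensor world pos = (-1, -6); dR² = 41
sL = 200/65 = 40/13
sR = 200/41 = 200/41
mL = -1/2·sL + 1·sR = 1780/533
mR = -1·sL + -1·sR = -4240/533

40/13 200/41 1780/533 -4240/533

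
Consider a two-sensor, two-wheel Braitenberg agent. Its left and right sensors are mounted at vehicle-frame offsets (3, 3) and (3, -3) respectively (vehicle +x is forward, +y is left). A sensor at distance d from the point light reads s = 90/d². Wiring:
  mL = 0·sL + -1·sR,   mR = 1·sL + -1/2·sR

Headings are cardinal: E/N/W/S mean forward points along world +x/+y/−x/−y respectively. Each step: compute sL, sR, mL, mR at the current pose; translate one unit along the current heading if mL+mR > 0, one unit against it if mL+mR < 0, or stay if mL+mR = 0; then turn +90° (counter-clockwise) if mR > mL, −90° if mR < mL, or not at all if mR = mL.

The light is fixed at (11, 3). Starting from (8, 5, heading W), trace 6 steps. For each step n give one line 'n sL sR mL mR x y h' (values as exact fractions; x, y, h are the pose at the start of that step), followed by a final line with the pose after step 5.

n=0: pose=(8,5,W); sL=90/37, sR=90/61; mL=-90/61, mR=3825/2257; mL+mR=495/2257 → advance +1; mR−mL=7155/2257 → turn +1·90°
n=1: pose=(7,5,S); sL=45, sR=9/5; mL=-9/5, mR=441/10; mL+mR=423/10 → advance +1; mR−mL=459/10 → turn +1·90°
n=2: pose=(7,4,E); sL=90/17, sR=18; mL=-18, mR=-63/17; mL+mR=-369/17 → advance -1; mR−mL=243/17 → turn +1·90°
n=3: pose=(6,4,N); sL=9/8, sR=9/2; mL=-9/2, mR=-9/8; mL+mR=-45/8 → advance -1; mR−mL=27/8 → turn +1·90°
n=4: pose=(6,3,W); sL=90/73, sR=90/73; mL=-90/73, mR=45/73; mL+mR=-45/73 → advance -1; mR−mL=135/73 → turn +1·90°
n=5: pose=(7,3,S); sL=9, sR=45/29; mL=-45/29, mR=477/58; mL+mR=387/58 → advance +1; mR−mL=567/58 → turn +1·90°

0 90/37 90/61 -90/61 3825/2257 8 5 W
1 45 9/5 -9/5 441/10 7 5 S
2 90/17 18 -18 -63/17 7 4 E
3 9/8 9/2 -9/2 -9/8 6 4 N
4 90/73 90/73 -90/73 45/73 6 3 W
5 9 45/29 -45/29 477/58 7 3 S
final 7 2 E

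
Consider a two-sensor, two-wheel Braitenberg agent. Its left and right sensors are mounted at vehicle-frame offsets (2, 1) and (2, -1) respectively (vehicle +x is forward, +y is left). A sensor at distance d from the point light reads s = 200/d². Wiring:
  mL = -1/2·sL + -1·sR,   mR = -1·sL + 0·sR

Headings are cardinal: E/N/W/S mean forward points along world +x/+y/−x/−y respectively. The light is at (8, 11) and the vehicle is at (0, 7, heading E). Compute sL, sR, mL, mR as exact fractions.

left sensor world pos  = (2, 8); dL² = 45
right sensor world pos = (2, 6); dR² = 61
sL = 200/45 = 40/9
sR = 200/61 = 200/61
mL = -1/2·sL + -1·sR = -3020/549
mR = -1·sL + 0·sR = -40/9

40/9 200/61 -3020/549 -40/9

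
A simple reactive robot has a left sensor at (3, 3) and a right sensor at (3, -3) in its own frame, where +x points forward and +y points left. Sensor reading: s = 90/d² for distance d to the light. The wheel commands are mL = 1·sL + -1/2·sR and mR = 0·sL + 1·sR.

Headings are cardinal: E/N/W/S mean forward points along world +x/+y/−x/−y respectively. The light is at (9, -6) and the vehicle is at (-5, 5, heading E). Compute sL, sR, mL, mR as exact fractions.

left sensor world pos  = (-2, 8); dL² = 317
right sensor world pos = (-2, 2); dR² = 185
sL = 90/317 = 90/317
sR = 90/185 = 18/37
mL = 1·sL + -1/2·sR = 477/11729
mR = 0·sL + 1·sR = 18/37

90/317 18/37 477/11729 18/37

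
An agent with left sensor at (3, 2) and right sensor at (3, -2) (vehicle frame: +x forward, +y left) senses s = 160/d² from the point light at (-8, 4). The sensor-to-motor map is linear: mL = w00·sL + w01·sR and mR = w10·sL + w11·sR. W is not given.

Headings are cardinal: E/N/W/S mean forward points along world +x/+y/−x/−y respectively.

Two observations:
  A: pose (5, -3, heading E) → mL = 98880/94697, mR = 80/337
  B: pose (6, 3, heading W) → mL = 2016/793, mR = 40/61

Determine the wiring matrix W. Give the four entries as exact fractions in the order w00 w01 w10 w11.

obs A: pose=(5,-3,E) → sL=160/281, sR=160/337, mL=98880/94697, mR=80/337
obs B: pose=(6,3,W) → sL=16/13, sR=80/61, mL=2016/793, mR=40/61
sensor matrix S = [[160/281, 160/337], [16/13, 80/61]]; det S = 12195840/75094721
solve [mL_A; mL_B] = S·[w00; w01] and [mR_A; mR_B] = S·[w10; w11]:
  w00 = 1, w01 = 1, w10 = 0, w11 = 1/2

1 1 0 1/2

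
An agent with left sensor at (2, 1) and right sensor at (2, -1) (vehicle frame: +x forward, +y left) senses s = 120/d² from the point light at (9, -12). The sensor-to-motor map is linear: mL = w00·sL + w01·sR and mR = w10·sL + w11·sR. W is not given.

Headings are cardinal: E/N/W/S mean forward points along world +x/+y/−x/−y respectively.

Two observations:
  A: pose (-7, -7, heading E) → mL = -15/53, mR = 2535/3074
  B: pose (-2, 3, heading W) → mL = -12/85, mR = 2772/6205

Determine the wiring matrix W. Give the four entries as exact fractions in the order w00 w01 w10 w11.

obs A: pose=(-7,-7,E) → sL=15/29, sR=30/53, mL=-15/53, mR=2535/3074
obs B: pose=(-2,3,W) → sL=24/73, sR=24/85, mL=-12/85, mR=2772/6205
sensor matrix S = [[15/29, 30/53], [24/73, 24/85]]; det S = -76392/1907417
solve [mL_A; mL_B] = S·[w00; w01] and [mR_A; mR_B] = S·[w10; w11]:
  w00 = 0, w01 = -1/2, w10 = 1/2, w11 = 1

0 -1/2 1/2 1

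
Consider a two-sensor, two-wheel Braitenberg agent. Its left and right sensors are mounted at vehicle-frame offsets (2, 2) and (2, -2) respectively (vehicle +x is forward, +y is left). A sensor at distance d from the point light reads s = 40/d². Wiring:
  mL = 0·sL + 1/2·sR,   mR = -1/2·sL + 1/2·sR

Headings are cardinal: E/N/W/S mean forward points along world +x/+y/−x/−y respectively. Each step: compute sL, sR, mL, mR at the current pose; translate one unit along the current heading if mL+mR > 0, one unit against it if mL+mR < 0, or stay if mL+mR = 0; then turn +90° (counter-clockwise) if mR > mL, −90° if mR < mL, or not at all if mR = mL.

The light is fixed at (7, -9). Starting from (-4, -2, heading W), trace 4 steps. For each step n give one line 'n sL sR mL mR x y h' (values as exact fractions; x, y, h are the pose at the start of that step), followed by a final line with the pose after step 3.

n=0: pose=(-4,-2,W); sL=20/97, sR=4/25; mL=2/25, mR=-56/2425; mL+mR=138/2425 → advance +1; mR−mL=-10/97 → turn -1·90°
n=1: pose=(-5,-2,N); sL=40/277, sR=40/181; mL=20/181, mR=1920/50137; mL+mR=7460/50137 → advance +1; mR−mL=-20/277 → turn -1·90°
n=2: pose=(-5,-1,E); sL=1/5, sR=5/17; mL=5/34, mR=4/85; mL+mR=33/170 → advance +1; mR−mL=-1/10 → turn -1·90°
n=3: pose=(-4,-1,S); sL=40/117, sR=8/41; mL=4/41, mR=-352/4797; mL+mR=116/4797 → advance +1; mR−mL=-20/117 → turn -1·90°

0 20/97 4/25 2/25 -56/2425 -4 -2 W
1 40/277 40/181 20/181 1920/50137 -5 -2 N
2 1/5 5/17 5/34 4/85 -5 -1 E
3 40/117 8/41 4/41 -352/4797 -4 -1 S
final -4 -2 W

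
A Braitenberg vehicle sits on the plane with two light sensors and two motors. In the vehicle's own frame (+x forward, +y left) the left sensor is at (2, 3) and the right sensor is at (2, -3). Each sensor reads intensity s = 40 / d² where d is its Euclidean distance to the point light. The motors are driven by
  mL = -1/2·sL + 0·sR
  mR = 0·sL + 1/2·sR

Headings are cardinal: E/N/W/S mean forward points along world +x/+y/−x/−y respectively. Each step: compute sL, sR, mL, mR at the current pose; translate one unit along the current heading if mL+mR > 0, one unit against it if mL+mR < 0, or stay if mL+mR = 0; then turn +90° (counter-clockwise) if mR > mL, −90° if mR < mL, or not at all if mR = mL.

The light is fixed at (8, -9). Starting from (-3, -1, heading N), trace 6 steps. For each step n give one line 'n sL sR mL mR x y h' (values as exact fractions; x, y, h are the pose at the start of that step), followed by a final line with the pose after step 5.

0 5/37 10/41 -5/74 5/41 -3 -1 N
1 8/41 40/313 -4/41 20/313 -3 0 W
2 20/49 20/109 -10/49 10/109 -2 0 S
3 40/233 40/113 -20/233 20/113 -2 1 E
4 5/36 2/9 -5/72 1/9 -1 1 N
5 8/37 40/317 -4/37 20/317 -1 2 W
final 0 2 S

n=0: pose=(-3,-1,N); sL=5/37, sR=10/41; mL=-5/74, mR=5/41; mL+mR=165/3034 → advance +1; mR−mL=575/3034 → turn +1·90°
n=1: pose=(-3,0,W); sL=8/41, sR=40/313; mL=-4/41, mR=20/313; mL+mR=-432/12833 → advance -1; mR−mL=2072/12833 → turn +1·90°
n=2: pose=(-2,0,S); sL=20/49, sR=20/109; mL=-10/49, mR=10/109; mL+mR=-600/5341 → advance -1; mR−mL=1580/5341 → turn +1·90°
n=3: pose=(-2,1,E); sL=40/233, sR=40/113; mL=-20/233, mR=20/113; mL+mR=2400/26329 → advance +1; mR−mL=6920/26329 → turn +1·90°
n=4: pose=(-1,1,N); sL=5/36, sR=2/9; mL=-5/72, mR=1/9; mL+mR=1/24 → advance +1; mR−mL=13/72 → turn +1·90°
n=5: pose=(-1,2,W); sL=8/37, sR=40/317; mL=-4/37, mR=20/317; mL+mR=-528/11729 → advance -1; mR−mL=2008/11729 → turn +1·90°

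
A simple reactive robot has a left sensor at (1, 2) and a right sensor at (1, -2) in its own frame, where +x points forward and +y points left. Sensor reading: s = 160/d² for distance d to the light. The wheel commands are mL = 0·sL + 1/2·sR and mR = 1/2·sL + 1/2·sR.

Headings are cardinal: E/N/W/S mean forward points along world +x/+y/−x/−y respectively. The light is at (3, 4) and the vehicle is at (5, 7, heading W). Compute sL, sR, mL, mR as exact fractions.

80 80/13 40/13 560/13

left sensor world pos  = (4, 5); dL² = 2
right sensor world pos = (4, 9); dR² = 26
sL = 160/2 = 80
sR = 160/26 = 80/13
mL = 0·sL + 1/2·sR = 40/13
mR = 1/2·sL + 1/2·sR = 560/13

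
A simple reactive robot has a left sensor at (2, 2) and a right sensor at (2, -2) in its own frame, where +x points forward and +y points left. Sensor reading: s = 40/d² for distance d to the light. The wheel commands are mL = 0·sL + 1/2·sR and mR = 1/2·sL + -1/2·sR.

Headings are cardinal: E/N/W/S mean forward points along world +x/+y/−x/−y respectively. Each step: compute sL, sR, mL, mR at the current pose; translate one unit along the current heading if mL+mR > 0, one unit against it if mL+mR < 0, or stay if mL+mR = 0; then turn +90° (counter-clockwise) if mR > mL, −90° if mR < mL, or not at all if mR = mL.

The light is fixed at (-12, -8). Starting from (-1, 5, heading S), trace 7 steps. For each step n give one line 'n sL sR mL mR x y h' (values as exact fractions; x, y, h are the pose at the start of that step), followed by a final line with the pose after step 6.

0 4/29 20/101 10/101 -88/2929 -1 5 S
1 40/181 40/277 20/277 1920/50137 -1 4 W
2 2/13 2/17 1/17 4/221 -2 4 N
3 40/369 8/53 4/53 -416/19557 -2 5 E
4 4/29 20/101 10/101 -88/2929 -1 5 S
5 40/181 40/277 20/277 1920/50137 -1 4 W
6 2/13 2/17 1/17 4/221 -2 4 N
final -2 5 E

n=0: pose=(-1,5,S); sL=4/29, sR=20/101; mL=10/101, mR=-88/2929; mL+mR=2/29 → advance +1; mR−mL=-378/2929 → turn -1·90°
n=1: pose=(-1,4,W); sL=40/181, sR=40/277; mL=20/277, mR=1920/50137; mL+mR=20/181 → advance +1; mR−mL=-1700/50137 → turn -1·90°
n=2: pose=(-2,4,N); sL=2/13, sR=2/17; mL=1/17, mR=4/221; mL+mR=1/13 → advance +1; mR−mL=-9/221 → turn -1·90°
n=3: pose=(-2,5,E); sL=40/369, sR=8/53; mL=4/53, mR=-416/19557; mL+mR=20/369 → advance +1; mR−mL=-1892/19557 → turn -1·90°
n=4: pose=(-1,5,S); sL=4/29, sR=20/101; mL=10/101, mR=-88/2929; mL+mR=2/29 → advance +1; mR−mL=-378/2929 → turn -1·90°
n=5: pose=(-1,4,W); sL=40/181, sR=40/277; mL=20/277, mR=1920/50137; mL+mR=20/181 → advance +1; mR−mL=-1700/50137 → turn -1·90°
n=6: pose=(-2,4,N); sL=2/13, sR=2/17; mL=1/17, mR=4/221; mL+mR=1/13 → advance +1; mR−mL=-9/221 → turn -1·90°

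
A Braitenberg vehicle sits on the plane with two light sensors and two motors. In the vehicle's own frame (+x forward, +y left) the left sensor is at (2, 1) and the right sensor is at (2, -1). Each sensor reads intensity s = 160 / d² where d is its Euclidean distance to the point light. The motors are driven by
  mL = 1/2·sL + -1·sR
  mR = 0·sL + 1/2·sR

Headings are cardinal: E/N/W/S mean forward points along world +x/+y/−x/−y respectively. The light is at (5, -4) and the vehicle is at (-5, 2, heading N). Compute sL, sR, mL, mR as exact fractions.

32/37 32/29 -720/1073 16/29

left sensor world pos  = (-6, 4); dL² = 185
right sensor world pos = (-4, 4); dR² = 145
sL = 160/185 = 32/37
sR = 160/145 = 32/29
mL = 1/2·sL + -1·sR = -720/1073
mR = 0·sL + 1/2·sR = 16/29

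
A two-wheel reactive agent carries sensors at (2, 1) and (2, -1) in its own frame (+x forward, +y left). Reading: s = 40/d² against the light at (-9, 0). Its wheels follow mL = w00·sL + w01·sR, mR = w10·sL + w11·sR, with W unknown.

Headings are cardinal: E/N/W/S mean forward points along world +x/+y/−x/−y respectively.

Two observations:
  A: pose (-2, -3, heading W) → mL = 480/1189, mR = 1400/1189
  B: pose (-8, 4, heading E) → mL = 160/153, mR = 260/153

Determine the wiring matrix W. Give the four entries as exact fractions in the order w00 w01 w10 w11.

obs A: pose=(-2,-3,W) → sL=40/41, sR=40/29, mL=480/1189, mR=1400/1189
obs B: pose=(-8,4,E) → sL=20/17, sR=20/9, mL=160/153, mR=260/153
sensor matrix S = [[40/41, 40/29], [20/17, 20/9]]; det S = 99200/181917
solve [mL_A; mL_B] = S·[w00; w01] and [mR_A; mR_B] = S·[w10; w11]:
  w00 = -1, w01 = 1, w10 = 1/2, w11 = 1/2

-1 1 1/2 1/2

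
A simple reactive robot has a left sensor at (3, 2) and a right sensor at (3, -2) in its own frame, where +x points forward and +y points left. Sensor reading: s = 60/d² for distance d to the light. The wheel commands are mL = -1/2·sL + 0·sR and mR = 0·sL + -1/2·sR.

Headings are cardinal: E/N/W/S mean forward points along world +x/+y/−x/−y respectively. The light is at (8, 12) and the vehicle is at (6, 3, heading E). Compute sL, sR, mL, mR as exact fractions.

6/5 30/61 -3/5 -15/61

left sensor world pos  = (9, 5); dL² = 50
right sensor world pos = (9, 1); dR² = 122
sL = 60/50 = 6/5
sR = 60/122 = 30/61
mL = -1/2·sL + 0·sR = -3/5
mR = 0·sL + -1/2·sR = -15/61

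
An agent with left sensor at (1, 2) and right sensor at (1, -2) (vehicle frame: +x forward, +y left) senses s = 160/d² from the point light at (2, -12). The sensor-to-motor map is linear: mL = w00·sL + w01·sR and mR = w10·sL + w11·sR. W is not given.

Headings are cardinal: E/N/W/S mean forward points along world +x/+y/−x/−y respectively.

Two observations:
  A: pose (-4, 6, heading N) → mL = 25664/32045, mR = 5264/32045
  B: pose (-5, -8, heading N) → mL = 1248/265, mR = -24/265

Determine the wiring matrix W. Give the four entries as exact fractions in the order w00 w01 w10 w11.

obs A: pose=(-4,6,N) → sL=32/85, sR=160/377, mL=25664/32045, mR=5264/32045
obs B: pose=(-5,-8,N) → sL=80/53, sR=16/5, mL=1248/265, mR=-24/265
sensor matrix S = [[32/85, 160/377], [80/53, 16/5]]; det S = 4790272/8491925
solve [mL_A; mL_B] = S·[w00; w01] and [mR_A; mR_B] = S·[w10; w11]:
  w00 = 1, w01 = 1, w10 = 1, w11 = -1/2

1 1 1 -1/2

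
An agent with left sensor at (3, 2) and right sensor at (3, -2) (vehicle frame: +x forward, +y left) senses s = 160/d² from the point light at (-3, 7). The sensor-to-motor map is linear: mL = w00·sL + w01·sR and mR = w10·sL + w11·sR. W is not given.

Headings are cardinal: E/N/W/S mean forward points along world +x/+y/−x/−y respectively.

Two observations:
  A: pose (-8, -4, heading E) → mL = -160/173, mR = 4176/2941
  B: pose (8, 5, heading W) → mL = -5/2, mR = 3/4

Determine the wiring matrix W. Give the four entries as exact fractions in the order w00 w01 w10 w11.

obs A: pose=(-8,-4,E) → sL=32/17, sR=160/173, mL=-160/173, mR=4176/2941
obs B: pose=(8,5,W) → sL=2, sR=5/2, mL=-5/2, mR=3/4
sensor matrix S = [[32/17, 160/173], [2, 5/2]]; det S = 8400/2941
solve [mL_A; mL_B] = S·[w00; w01] and [mR_A; mR_B] = S·[w10; w11]:
  w00 = 0, w01 = -1, w10 = 1, w11 = -1/2

0 -1 1 -1/2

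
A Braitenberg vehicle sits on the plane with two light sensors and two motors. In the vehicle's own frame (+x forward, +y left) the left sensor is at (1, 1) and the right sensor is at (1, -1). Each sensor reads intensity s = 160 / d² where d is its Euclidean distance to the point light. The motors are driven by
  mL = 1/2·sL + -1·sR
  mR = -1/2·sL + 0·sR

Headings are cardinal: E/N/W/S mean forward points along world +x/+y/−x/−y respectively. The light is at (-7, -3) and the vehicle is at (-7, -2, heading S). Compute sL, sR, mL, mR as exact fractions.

160 160 -80 -80

left sensor world pos  = (-6, -3); dL² = 1
right sensor world pos = (-8, -3); dR² = 1
sL = 160/1 = 160
sR = 160/1 = 160
mL = 1/2·sL + -1·sR = -80
mR = -1/2·sL + 0·sR = -80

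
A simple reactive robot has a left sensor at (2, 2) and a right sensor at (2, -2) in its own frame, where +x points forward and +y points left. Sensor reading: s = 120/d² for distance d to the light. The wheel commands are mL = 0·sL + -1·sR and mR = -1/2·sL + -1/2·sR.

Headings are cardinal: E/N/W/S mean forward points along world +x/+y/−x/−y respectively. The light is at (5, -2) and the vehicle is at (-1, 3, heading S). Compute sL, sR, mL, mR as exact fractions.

left sensor world pos  = (1, 1); dL² = 25
right sensor world pos = (-3, 1); dR² = 73
sL = 120/25 = 24/5
sR = 120/73 = 120/73
mL = 0·sL + -1·sR = -120/73
mR = -1/2·sL + -1/2·sR = -1176/365

24/5 120/73 -120/73 -1176/365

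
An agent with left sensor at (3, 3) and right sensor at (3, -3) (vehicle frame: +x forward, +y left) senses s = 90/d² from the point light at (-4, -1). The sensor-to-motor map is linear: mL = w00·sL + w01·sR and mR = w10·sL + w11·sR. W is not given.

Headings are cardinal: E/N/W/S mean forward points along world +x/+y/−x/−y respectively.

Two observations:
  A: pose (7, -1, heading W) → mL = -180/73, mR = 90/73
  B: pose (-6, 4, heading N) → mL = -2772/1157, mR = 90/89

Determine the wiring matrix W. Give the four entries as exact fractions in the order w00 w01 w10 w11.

obs A: pose=(7,-1,W) → sL=90/73, sR=90/73, mL=-180/73, mR=90/73
obs B: pose=(-6,4,N) → sL=90/89, sR=18/13, mL=-2772/1157, mR=90/89
sensor matrix S = [[90/73, 90/73], [90/89, 18/13]]; det S = 38880/84461
solve [mL_A; mL_B] = S·[w00; w01] and [mR_A; mR_B] = S·[w10; w11]:
  w00 = -1, w01 = -1, w10 = 1, w11 = 0

-1 -1 1 0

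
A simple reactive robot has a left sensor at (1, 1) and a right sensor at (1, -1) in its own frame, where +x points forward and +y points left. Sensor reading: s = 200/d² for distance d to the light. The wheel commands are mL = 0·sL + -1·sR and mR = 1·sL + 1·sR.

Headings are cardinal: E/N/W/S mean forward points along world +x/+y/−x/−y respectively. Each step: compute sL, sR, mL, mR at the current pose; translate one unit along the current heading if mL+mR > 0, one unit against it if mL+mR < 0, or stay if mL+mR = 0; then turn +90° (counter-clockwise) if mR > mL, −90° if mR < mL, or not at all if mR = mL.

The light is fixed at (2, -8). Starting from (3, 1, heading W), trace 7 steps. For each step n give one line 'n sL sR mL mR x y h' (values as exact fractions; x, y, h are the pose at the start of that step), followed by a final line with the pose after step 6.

0 25/8 2 -2 41/8 3 1 W
1 40/13 40/13 -40/13 80/13 2 1 S
2 100/41 4 -4 264/41 2 0 E
3 200/81 40/17 -40/17 6640/1377 3 0 N
4 25/8 2 -2 41/8 3 1 W
5 40/13 40/13 -40/13 80/13 2 1 S
6 100/41 4 -4 264/41 2 0 E
final 3 0 N

n=0: pose=(3,1,W); sL=25/8, sR=2; mL=-2, mR=41/8; mL+mR=25/8 → advance +1; mR−mL=57/8 → turn +1·90°
n=1: pose=(2,1,S); sL=40/13, sR=40/13; mL=-40/13, mR=80/13; mL+mR=40/13 → advance +1; mR−mL=120/13 → turn +1·90°
n=2: pose=(2,0,E); sL=100/41, sR=4; mL=-4, mR=264/41; mL+mR=100/41 → advance +1; mR−mL=428/41 → turn +1·90°
n=3: pose=(3,0,N); sL=200/81, sR=40/17; mL=-40/17, mR=6640/1377; mL+mR=200/81 → advance +1; mR−mL=9880/1377 → turn +1·90°
n=4: pose=(3,1,W); sL=25/8, sR=2; mL=-2, mR=41/8; mL+mR=25/8 → advance +1; mR−mL=57/8 → turn +1·90°
n=5: pose=(2,1,S); sL=40/13, sR=40/13; mL=-40/13, mR=80/13; mL+mR=40/13 → advance +1; mR−mL=120/13 → turn +1·90°
n=6: pose=(2,0,E); sL=100/41, sR=4; mL=-4, mR=264/41; mL+mR=100/41 → advance +1; mR−mL=428/41 → turn +1·90°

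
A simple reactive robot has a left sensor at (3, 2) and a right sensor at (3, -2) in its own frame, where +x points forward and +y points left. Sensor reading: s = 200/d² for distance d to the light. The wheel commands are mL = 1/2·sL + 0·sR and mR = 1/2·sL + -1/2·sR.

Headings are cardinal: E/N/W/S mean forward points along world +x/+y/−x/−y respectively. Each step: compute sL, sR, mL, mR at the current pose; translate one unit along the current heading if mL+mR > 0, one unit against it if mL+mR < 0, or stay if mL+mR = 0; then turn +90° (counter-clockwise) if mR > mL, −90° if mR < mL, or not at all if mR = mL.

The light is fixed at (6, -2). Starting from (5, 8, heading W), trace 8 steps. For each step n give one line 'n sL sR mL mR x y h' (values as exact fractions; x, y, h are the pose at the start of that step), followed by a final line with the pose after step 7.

n=0: pose=(5,8,W); sL=5/2, sR=5/4; mL=5/4, mR=5/8; mL+mR=15/8 → advance +1; mR−mL=-5/8 → turn -1·90°
n=1: pose=(4,8,N); sL=40/37, sR=200/169; mL=20/37, mR=-320/6253; mL+mR=3060/6253 → advance +1; mR−mL=-100/169 → turn -1·90°
n=2: pose=(4,9,E); sL=20/17, sR=100/41; mL=10/17, mR=-440/697; mL+mR=-30/697 → advance -1; mR−mL=-50/41 → turn -1·90°
n=3: pose=(3,9,S); sL=40/13, sR=200/89; mL=20/13, mR=480/1157; mL+mR=2260/1157 → advance +1; mR−mL=-100/89 → turn -1·90°
n=4: pose=(3,8,W); sL=2, sR=10/9; mL=1, mR=4/9; mL+mR=13/9 → advance +1; mR−mL=-5/9 → turn -1·90°
n=5: pose=(2,8,N); sL=40/41, sR=200/173; mL=20/41, mR=-640/7093; mL+mR=2820/7093 → advance +1; mR−mL=-100/173 → turn -1·90°
n=6: pose=(2,9,E); sL=20/17, sR=100/41; mL=10/17, mR=-440/697; mL+mR=-30/697 → advance -1; mR−mL=-50/41 → turn -1·90°
n=7: pose=(1,9,S); sL=200/73, sR=200/113; mL=100/73, mR=4000/8249; mL+mR=15300/8249 → advance +1; mR−mL=-100/113 → turn -1·90°

0 5/2 5/4 5/4 5/8 5 8 W
1 40/37 200/169 20/37 -320/6253 4 8 N
2 20/17 100/41 10/17 -440/697 4 9 E
3 40/13 200/89 20/13 480/1157 3 9 S
4 2 10/9 1 4/9 3 8 W
5 40/41 200/173 20/41 -640/7093 2 8 N
6 20/17 100/41 10/17 -440/697 2 9 E
7 200/73 200/113 100/73 4000/8249 1 9 S
final 1 8 W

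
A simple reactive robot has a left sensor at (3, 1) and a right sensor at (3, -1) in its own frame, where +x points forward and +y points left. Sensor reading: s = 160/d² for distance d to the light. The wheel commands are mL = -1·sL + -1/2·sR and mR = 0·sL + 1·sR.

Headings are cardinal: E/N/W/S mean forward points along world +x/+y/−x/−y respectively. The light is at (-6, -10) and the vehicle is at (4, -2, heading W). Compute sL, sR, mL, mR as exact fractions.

80/49 16/13 -1432/637 16/13

left sensor world pos  = (1, -3); dL² = 98
right sensor world pos = (1, -1); dR² = 130
sL = 160/98 = 80/49
sR = 160/130 = 16/13
mL = -1·sL + -1/2·sR = -1432/637
mR = 0·sL + 1·sR = 16/13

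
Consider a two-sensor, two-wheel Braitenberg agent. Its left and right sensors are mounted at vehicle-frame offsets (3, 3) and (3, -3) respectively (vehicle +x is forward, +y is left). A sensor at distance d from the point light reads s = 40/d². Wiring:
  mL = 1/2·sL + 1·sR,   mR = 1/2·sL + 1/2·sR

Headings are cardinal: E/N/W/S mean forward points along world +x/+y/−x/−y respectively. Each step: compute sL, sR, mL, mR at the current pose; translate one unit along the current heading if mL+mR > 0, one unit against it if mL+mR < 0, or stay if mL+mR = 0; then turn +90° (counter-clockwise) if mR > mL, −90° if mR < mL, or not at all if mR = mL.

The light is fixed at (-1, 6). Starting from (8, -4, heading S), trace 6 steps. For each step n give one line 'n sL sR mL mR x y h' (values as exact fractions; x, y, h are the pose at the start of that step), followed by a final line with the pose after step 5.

n=0: pose=(8,-4,S); sL=40/313, sR=8/41; mL=3324/12833, mR=2072/12833; mL+mR=5396/12833 → advance +1; mR−mL=-4/41 → turn -1·90°
n=1: pose=(8,-5,W); sL=5/29, sR=2/5; mL=141/290, mR=83/290; mL+mR=112/145 → advance +1; mR−mL=-1/5 → turn -1·90°
n=2: pose=(7,-5,N); sL=40/89, sR=8/37; mL=1452/3293, mR=1096/3293; mL+mR=2548/3293 → advance +1; mR−mL=-4/37 → turn -1·90°
n=3: pose=(7,-4,E); sL=4/17, sR=4/29; mL=126/493, mR=92/493; mL+mR=218/493 → advance +1; mR−mL=-2/29 → turn -1·90°
n=4: pose=(8,-4,S); sL=40/313, sR=8/41; mL=3324/12833, mR=2072/12833; mL+mR=5396/12833 → advance +1; mR−mL=-4/41 → turn -1·90°
n=5: pose=(8,-5,W); sL=5/29, sR=2/5; mL=141/290, mR=83/290; mL+mR=112/145 → advance +1; mR−mL=-1/5 → turn -1·90°

0 40/313 8/41 3324/12833 2072/12833 8 -4 S
1 5/29 2/5 141/290 83/290 8 -5 W
2 40/89 8/37 1452/3293 1096/3293 7 -5 N
3 4/17 4/29 126/493 92/493 7 -4 E
4 40/313 8/41 3324/12833 2072/12833 8 -4 S
5 5/29 2/5 141/290 83/290 8 -5 W
final 7 -5 N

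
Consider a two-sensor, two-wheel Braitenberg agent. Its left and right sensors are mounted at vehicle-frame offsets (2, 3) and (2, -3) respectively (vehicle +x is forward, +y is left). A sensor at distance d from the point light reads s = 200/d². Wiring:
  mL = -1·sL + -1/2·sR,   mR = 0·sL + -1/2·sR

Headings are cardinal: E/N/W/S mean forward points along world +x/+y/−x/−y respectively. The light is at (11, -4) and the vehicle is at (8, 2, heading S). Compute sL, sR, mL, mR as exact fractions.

25/2 50/13 -375/26 -25/13

left sensor world pos  = (11, 0); dL² = 16
right sensor world pos = (5, 0); dR² = 52
sL = 200/16 = 25/2
sR = 200/52 = 50/13
mL = -1·sL + -1/2·sR = -375/26
mR = 0·sL + -1/2·sR = -25/13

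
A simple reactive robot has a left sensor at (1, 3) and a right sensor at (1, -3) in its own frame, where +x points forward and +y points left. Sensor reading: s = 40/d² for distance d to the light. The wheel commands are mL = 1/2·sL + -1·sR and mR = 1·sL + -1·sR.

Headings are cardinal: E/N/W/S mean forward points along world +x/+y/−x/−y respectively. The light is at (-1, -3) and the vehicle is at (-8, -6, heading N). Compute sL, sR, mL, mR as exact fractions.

left sensor world pos  = (-11, -5); dL² = 104
right sensor world pos = (-5, -5); dR² = 20
sL = 40/104 = 5/13
sR = 40/20 = 2
mL = 1/2·sL + -1·sR = -47/26
mR = 1·sL + -1·sR = -21/13

5/13 2 -47/26 -21/13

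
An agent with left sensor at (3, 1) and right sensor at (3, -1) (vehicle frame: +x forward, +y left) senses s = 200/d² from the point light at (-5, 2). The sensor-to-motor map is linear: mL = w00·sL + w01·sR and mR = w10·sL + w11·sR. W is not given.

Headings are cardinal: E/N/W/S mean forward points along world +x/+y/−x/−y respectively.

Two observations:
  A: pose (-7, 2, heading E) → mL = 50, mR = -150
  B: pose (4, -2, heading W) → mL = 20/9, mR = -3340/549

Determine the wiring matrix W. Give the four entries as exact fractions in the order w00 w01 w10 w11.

obs A: pose=(-7,2,E) → sL=100, sR=100, mL=50, mR=-150
obs B: pose=(4,-2,W) → sL=200/61, sR=40/9, mL=20/9, mR=-3340/549
sensor matrix S = [[100, 100], [200/61, 40/9]]; det S = 64000/549
solve [mL_A; mL_B] = S·[w00; w01] and [mR_A; mR_B] = S·[w10; w11]:
  w00 = 0, w01 = 1/2, w10 = -1/2, w11 = -1

0 1/2 -1/2 -1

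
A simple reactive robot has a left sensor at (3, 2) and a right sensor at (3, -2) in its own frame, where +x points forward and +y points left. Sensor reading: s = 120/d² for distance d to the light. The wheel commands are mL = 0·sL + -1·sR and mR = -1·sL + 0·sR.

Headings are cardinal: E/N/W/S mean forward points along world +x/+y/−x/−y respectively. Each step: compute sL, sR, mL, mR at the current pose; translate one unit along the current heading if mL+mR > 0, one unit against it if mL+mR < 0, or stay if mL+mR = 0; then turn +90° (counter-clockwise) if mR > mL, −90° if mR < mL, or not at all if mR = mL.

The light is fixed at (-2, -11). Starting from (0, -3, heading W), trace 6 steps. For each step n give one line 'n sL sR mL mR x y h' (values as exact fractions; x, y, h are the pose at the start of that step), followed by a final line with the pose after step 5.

n=0: pose=(0,-3,W); sL=120/37, sR=120/101; mL=-120/101, mR=-120/37; mL+mR=-16560/3737 → advance -1; mR−mL=-7680/3737 → turn -1·90°
n=1: pose=(1,-3,N); sL=60/61, sR=60/73; mL=-60/73, mR=-60/61; mL+mR=-8040/4453 → advance -1; mR−mL=-720/4453 → turn -1·90°
n=2: pose=(1,-4,E); sL=40/39, sR=120/61; mL=-120/61, mR=-40/39; mL+mR=-7120/2379 → advance -1; mR−mL=2240/2379 → turn +1·90°
n=3: pose=(0,-4,N); sL=6/5, sR=30/29; mL=-30/29, mR=-6/5; mL+mR=-324/145 → advance -1; mR−mL=-24/145 → turn -1·90°
n=4: pose=(0,-5,E); sL=120/89, sR=120/41; mL=-120/41, mR=-120/89; mL+mR=-15600/3649 → advance -1; mR−mL=5760/3649 → turn +1·90°
n=5: pose=(-1,-5,N); sL=60/41, sR=4/3; mL=-4/3, mR=-60/41; mL+mR=-344/123 → advance -1; mR−mL=-16/123 → turn -1·90°

0 120/37 120/101 -120/101 -120/37 0 -3 W
1 60/61 60/73 -60/73 -60/61 1 -3 N
2 40/39 120/61 -120/61 -40/39 1 -4 E
3 6/5 30/29 -30/29 -6/5 0 -4 N
4 120/89 120/41 -120/41 -120/89 0 -5 E
5 60/41 4/3 -4/3 -60/41 -1 -5 N
final -1 -6 E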